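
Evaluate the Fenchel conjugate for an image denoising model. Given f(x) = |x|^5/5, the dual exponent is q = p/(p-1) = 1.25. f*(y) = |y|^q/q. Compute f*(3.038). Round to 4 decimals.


The conjugate exponent q satisfies 1/p + 1/q = 1.
p = 5, so q = 5/(5 - 1) = 1.25
|y|^q = 3.038^1.25 = 4.0108
f*(3.038) = 4.0108 / 1.25 = 3.2087


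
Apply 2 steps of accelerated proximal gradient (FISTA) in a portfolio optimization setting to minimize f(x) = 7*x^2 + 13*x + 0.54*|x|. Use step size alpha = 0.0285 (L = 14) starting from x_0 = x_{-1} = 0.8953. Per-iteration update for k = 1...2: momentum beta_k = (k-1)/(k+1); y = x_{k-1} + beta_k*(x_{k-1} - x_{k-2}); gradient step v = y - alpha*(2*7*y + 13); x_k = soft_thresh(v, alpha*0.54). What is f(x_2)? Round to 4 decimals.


FISTA on f(x) = 7*x^2 + 13*x + 0.54*|x|
L = 14, alpha = 0.0285
Iteration 1: beta = 0.0, y = 0.8953 + 0.0*(0.8953 - 0.8953) = 0.8953
  grad(y) = 25.5342, v = y - alpha*grad = 0.1676
  prox(v) = soft_thresh(0.1676, 0.0154) = 0.1522
Iteration 2: beta = 0.3333, y = 0.1522 + 0.3333*(0.1522 - 0.8953) = -0.0955
  grad(y) = 11.6627, v = y - alpha*grad = -0.4279
  prox(v) = soft_thresh(-0.4279, 0.0154) = -0.4125
f(x_2) = 7*(-0.4125)^2 + 13*(-0.4125) + 0.54*|-0.4125| = -3.9488


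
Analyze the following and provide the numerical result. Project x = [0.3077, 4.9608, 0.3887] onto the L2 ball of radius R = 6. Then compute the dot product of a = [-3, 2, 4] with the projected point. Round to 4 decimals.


Step 1: Compute ||x|| (intermediates to 6 decimals).
||x|| = sqrt(0.3077^2 + 4.9608^2 + 0.3887^2) = 4.985509
Step 2: Project.
Since ||x|| <= R, proj = x (no scaling needed).
proj(x) = [0.3077, 4.9608, 0.3887]
Step 3: Dot product.
a^T * proj(x) = -3*0.3077 + 2*4.9608 + 4*0.3887 = 10.5533


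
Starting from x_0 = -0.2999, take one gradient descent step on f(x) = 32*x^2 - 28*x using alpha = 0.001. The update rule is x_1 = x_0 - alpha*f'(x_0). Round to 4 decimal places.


We compute the gradient at x_0 and apply the update.
f'(x) = 64*x - 28
f'(-0.2999) = 64*-0.2999 - 28 = -47.1936
x_1 = -0.2999 - 0.001*-47.1936 = -0.2527


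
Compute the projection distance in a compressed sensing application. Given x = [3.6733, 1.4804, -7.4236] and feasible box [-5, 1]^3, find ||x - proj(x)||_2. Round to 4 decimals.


Project each component onto [-5, 1].
clip(3.6733) = 1.0, clip(1.4804) = 1.0, clip(-7.4236) = -5.0
Projection = [1.0, 1.0, -5.0]
Squared diffs: [7.1465, 0.2308, 5.8738]
Distance = sqrt(13.2511) = 3.6402


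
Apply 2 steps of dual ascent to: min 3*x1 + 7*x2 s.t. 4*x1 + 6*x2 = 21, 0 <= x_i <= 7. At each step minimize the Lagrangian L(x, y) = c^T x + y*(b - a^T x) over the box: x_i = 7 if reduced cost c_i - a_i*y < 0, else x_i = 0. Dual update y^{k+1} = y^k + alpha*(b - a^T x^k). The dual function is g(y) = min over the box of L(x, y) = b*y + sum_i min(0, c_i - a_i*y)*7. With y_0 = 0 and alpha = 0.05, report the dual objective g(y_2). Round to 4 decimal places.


Dual ascent for LP: min 3*x1 + 7*x2, 4*x1 + 6*x2 = 21, 0 <= x_i <= 7
Step 1: y^k = 0.0, reduced costs: (3.0, 7.0)
  x^k = (0.0, 0.0), subgradient = b - a^T x = 21.0
  y^{k+1} = 0.0 + 0.05*21.0 = 1.05
Step 2: y^k = 1.05, reduced costs: (-1.2, 0.7)
  x^k = (7.0, 0.0), subgradient = b - a^T x = -7.0
  y^{k+1} = 1.05 + 0.05*-7.0 = 0.7
Dual objective at y_2 = 0.7: reduced costs (0.2, 2.8), box minimizer x = (0.0, 0.0)
g(y_2) = b*y + (c1 - a1*y)*x1 + (c2 - a2*y)*x2 = 21*0.7 + 0.2*0.0 + 2.8*0.0 = 14.7 + 0.0 + 0.0 = 14.7


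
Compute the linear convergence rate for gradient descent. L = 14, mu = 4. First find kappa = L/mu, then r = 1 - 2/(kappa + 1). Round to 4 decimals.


Step 1: Compute the condition number.
kappa = L/mu = 14/4 = 3.5
Step 2: Compute the convergence rate.
r = 1 - 2/(kappa + 1) = 1 - 2*mu/(L + mu) = (L - mu)/(L + mu) = 10/18 = 0.5556


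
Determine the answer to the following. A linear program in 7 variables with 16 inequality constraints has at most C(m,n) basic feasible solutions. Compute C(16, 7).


Each vertex corresponds to some choice of n active constraints out of m, so the number of vertices is at most C(m, n) = m! / (n!(m-n)!).
m = 16, n = 7
Numerator: 16 * 15 * 14 * 13 * 12 * 11 * 10
Denominator: 7! = 5040
C(16, 7) = 11440


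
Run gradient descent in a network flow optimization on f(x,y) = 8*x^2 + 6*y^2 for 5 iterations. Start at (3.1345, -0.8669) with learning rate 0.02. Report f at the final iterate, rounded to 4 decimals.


Gradient descent on f(x,y) = 8*x^2 + 6*y^2.
Starting point: (3.1345, -0.8669), alpha = 0.02
Step 1: grad_x = 2*8*3.1345 = 50.152, grad_y = 2*6*-0.8669 = -10.4028
  x_1 = 3.1345 - 0.02*50.152 = 2.1315
  y_1 = -0.8669 - 0.02*-10.4028 = -0.6588
Step 2: grad_x = 2*8*2.1315 = 34.1034, grad_y = 2*6*-0.6588 = -7.9061
  x_2 = 2.1315 - 0.02*34.1034 = 1.4494
  y_2 = -0.6588 - 0.02*-7.9061 = -0.5007
Step 3: grad_x = 2*8*1.4494 = 23.1903, grad_y = 2*6*-0.5007 = -6.0087
  x_3 = 1.4494 - 0.02*23.1903 = 0.9856
  y_3 = -0.5007 - 0.02*-6.0087 = -0.3805
Step 4: grad_x = 2*8*0.9856 = 15.7694, grad_y = 2*6*-0.3805 = -4.5666
  x_4 = 0.9856 - 0.02*15.7694 = 0.6702
  y_4 = -0.3805 - 0.02*-4.5666 = -0.2892
Step 5: grad_x = 2*8*0.6702 = 10.7232, grad_y = 2*6*-0.2892 = -3.4706
  x_5 = 0.6702 - 0.02*10.7232 = 0.4557
  y_5 = -0.2892 - 0.02*-3.4706 = -0.2198
f(0.4557, -0.2198) = 8*0.4557^2 + 6*(-0.2198)^2 = 1.9514


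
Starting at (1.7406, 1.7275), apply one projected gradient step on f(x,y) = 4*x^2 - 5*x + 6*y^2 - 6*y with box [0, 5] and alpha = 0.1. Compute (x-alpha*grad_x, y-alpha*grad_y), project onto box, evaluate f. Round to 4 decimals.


Step 1: Compute gradient at (1.7406, 1.7275).
grad_x = 2*4*1.7406 - 5 = 8.9248
grad_y = 2*6*1.7275 - 6 = 14.73
Step 2: Gradient step.
x_raw = 1.7406 - 0.1*8.9248 = 0.8481
y_raw = 1.7275 - 0.1*14.73 = 0.2545
Step 3: Project onto [0, 5].
x_proj = clip(0.8481) = 0.8481
y_proj = clip(0.2545) = 0.2545
Step 4: Evaluate f.
f(0.8481, 0.2545) = -2.5017


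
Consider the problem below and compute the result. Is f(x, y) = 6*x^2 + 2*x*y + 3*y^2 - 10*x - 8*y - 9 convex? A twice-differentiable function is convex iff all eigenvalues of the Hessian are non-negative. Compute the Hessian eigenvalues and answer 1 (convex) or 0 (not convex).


The Hessian of f(x,y) = 6*x^2 + 2*x*y + 3*y^2 - 10*x - 8*y - 9 is:
H = [[12, 2], [2, 6]]
Trace = 12 + 6 = 18
Determinant = 12*6 - (2)^2 = 68
Discriminant = (18)^2 - 4*68 = 52.0
Eigenvalues: lambda_1 = 5.3944, lambda_2 = 12.6056
The function is convex.

1


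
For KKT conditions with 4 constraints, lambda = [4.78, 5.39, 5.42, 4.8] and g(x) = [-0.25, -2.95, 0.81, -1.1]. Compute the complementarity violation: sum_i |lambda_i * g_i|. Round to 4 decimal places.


KKT complementary slackness check:
lambda_1 * g_1 = 4.78 * -0.25 = -1.195
lambda_2 * g_2 = 5.39 * -2.95 = -15.9005
lambda_3 * g_3 = 5.42 * 0.81 = 4.3902
lambda_4 * g_4 = 4.8 * -1.1 = -5.28
Total violation = 1.195 + 15.9005 + 4.3902 + 5.28 = 26.7657


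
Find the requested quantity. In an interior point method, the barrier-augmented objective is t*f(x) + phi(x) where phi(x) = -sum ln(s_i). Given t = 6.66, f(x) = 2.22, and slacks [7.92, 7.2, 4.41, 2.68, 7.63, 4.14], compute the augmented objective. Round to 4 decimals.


Step 1: Compute log-barrier.
ln values: [2.0694, 1.9741, 1.4839, 0.9858, 2.0321, 1.4207]
phi = -(2.0694 + 1.9741 + 1.4839 + 0.9858 + 2.0321 + 1.4207) = -9.9659
Step 2: Compute augmented objective.
t*f(x) = 6.66*2.22 = 14.7852
Total = 14.7852 - 9.9659 = 4.8193


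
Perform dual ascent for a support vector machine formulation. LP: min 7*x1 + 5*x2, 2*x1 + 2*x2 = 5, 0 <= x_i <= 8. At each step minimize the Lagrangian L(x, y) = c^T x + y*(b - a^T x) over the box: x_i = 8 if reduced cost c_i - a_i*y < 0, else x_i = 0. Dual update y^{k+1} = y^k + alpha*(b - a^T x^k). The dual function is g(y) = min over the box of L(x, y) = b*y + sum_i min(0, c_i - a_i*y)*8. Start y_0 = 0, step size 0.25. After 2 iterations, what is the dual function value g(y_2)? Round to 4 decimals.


Dual ascent for LP: min 7*x1 + 5*x2, 2*x1 + 2*x2 = 5, 0 <= x_i <= 8
Step 1: y^k = 0.0, reduced costs: (7.0, 5.0)
  x^k = (0.0, 0.0), subgradient = b - a^T x = 5.0
  y^{k+1} = 0.0 + 0.25*5.0 = 1.25
Step 2: y^k = 1.25, reduced costs: (4.5, 2.5)
  x^k = (0.0, 0.0), subgradient = b - a^T x = 5.0
  y^{k+1} = 1.25 + 0.25*5.0 = 2.5
Dual objective at y_2 = 2.5: reduced costs (2.0, 0.0), box minimizer x = (0.0, 0.0)
g(y_2) = b*y + (c1 - a1*y)*x1 + (c2 - a2*y)*x2 = 5*2.5 + 2.0*0.0 + 0.0*0.0 = 12.5 + 0.0 + 0.0 = 12.5


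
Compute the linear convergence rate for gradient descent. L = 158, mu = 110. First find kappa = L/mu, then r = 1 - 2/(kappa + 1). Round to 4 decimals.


Step 1: Compute the condition number.
kappa = L/mu = 158/110 = 1.4364
Step 2: Compute the convergence rate.
r = 1 - 2/(kappa + 1) = 1 - 2*mu/(L + mu) = (L - mu)/(L + mu) = 48/268 = 0.1791


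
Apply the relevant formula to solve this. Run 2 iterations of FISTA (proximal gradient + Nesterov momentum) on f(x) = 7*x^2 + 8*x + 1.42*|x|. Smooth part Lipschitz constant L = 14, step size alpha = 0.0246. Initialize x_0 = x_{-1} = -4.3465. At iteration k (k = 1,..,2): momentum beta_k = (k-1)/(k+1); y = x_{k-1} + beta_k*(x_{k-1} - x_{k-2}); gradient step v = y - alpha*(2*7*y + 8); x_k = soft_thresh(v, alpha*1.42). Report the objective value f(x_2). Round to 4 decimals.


FISTA on f(x) = 7*x^2 + 8*x + 1.42*|x|
L = 14, alpha = 0.0246
Iteration 1: beta = 0.0, y = -4.3465 + 0.0*(-4.3465 + 4.3465) = -4.3465
  grad(y) = -52.851, v = y - alpha*grad = -3.0464
  prox(v) = soft_thresh(-3.0464, 0.0349) = -3.0114
Iteration 2: beta = 0.3333, y = -3.0114 + 0.3333*(-3.0114 + 4.3465) = -2.5664
  grad(y) = -27.9298, v = y - alpha*grad = -1.8793
  prox(v) = soft_thresh(-1.8793, 0.0349) = -1.8444
f(x_2) = 7*(-1.8444)^2 + 8*(-1.8444) + 1.42*|-1.8444| = 11.6767


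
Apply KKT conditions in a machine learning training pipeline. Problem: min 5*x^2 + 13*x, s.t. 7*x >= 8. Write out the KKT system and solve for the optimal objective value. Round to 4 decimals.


Step 1: Try lambda = 0 (constraint inactive).
x_unc = -13/(2*5) = -1.3
Check: 7*-1.3 = -9.1 < 8 -- violated!
Step 2: Constraint must be active: 7*x = 8
x* = 8/7 = 1.1429 (rounded; the exact value 8/7 is used below)
lambda = (2*5*(8/7) + 13)/7 = 3.4898
Step 3: Compute optimal value.
f(x*) = 5*(8/7)^2 + 13*(8/7) = 21.3878


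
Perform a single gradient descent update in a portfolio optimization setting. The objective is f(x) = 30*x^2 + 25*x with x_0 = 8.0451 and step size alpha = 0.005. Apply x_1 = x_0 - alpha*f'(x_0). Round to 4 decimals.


We compute the gradient at x_0 and apply the update.
f'(x) = 60*x + 25
f'(8.0451) = 60*8.0451 + 25 = 507.706
x_1 = 8.0451 - 0.005*507.706 = 5.5066


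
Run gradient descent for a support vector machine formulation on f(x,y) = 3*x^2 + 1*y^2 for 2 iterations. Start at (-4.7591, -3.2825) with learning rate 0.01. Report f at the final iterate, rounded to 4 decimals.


Gradient descent on f(x,y) = 3*x^2 + 1*y^2.
Starting point: (-4.7591, -3.2825), alpha = 0.01
Step 1: grad_x = 2*3*-4.7591 = -28.5546, grad_y = 2*1*-3.2825 = -6.565
  x_1 = -4.7591 - 0.01*-28.5546 = -4.4736
  y_1 = -3.2825 - 0.01*-6.565 = -3.2169
Step 2: grad_x = 2*3*-4.4736 = -26.8413, grad_y = 2*1*-3.2169 = -6.4337
  x_2 = -4.4736 - 0.01*-26.8413 = -4.2051
  y_2 = -3.2169 - 0.01*-6.4337 = -3.1525
f(-4.2051, -3.1525) = 3*(-4.2051)^2 + 1*(-3.1525)^2 = 62.988


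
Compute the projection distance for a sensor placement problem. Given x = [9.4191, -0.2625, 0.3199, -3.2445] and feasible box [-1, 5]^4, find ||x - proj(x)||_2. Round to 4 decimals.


Project each component onto [-1, 5].
clip(9.4191) = 5.0, clip(-0.2625) = -0.2625, clip(0.3199) = 0.3199, clip(-3.2445) = -1.0
Projection = [5.0, -0.2625, 0.3199, -1.0]
Squared diffs: [19.5284, 0.0, 0.0, 5.0378]
Distance = sqrt(24.5662) = 4.9564


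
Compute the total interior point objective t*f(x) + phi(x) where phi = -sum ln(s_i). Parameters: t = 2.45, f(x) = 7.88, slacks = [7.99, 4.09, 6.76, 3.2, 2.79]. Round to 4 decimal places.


Step 1: Compute log-barrier.
ln values: [2.0782, 1.4085, 1.911, 1.1632, 1.026]
phi = -(2.0782 + 1.4085 + 1.911 + 1.1632 + 1.026) = -7.587
Step 2: Compute augmented objective.
t*f(x) = 2.45*7.88 = 19.306
Total = 19.306 - 7.587 = 11.719


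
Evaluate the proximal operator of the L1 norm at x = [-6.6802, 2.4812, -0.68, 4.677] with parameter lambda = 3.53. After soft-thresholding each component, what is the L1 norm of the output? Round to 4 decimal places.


Soft-thresholding with lambda = 3.53:
prox(-6.6802) = sign(-6.6802)*max(|-6.6802| - 3.53, 0) = -3.1502
prox(2.4812) = sign(2.4812)*max(|2.4812| - 3.53, 0) = 0.0
prox(-0.68) = sign(-0.68)*max(|-0.68| - 3.53, 0) = 0.0
prox(4.677) = sign(4.677)*max(|4.677| - 3.53, 0) = 1.147
prox(x) = [-3.1502, 0.0, 0.0, 1.147]
||prox(x)||_1 = 3.1502 + 0.0 + 0.0 + 1.147 = 4.2972


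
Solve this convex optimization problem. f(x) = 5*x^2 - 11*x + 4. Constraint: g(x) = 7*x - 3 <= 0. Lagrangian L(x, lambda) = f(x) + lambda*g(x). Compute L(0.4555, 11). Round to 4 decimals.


Step 1: Evaluate f(x).
f(0.4555) = 5*0.4555^2 - 11*0.4555 + 4 = 0.0269
Step 2: Evaluate g(x).
g(0.4555) = 7*0.4555 - 3 = 0.1885
Step 3: Compute Lagrangian.
L = 0.0269 + 11*0.1885 = 2.1004


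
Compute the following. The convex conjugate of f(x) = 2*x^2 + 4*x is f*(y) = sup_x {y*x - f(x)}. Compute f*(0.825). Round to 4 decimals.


f*(y) = sup_x {y*x - a*x^2 - b*x} = sup_x {(y-b)*x - a*x^2}
FOC: (y - b) - 2a*x = 0 => x* = (y - b)/(2a)
x* = (0.825 - 4)/(2*2) = -0.7938
f*(0.825) = (y-b)^2/(4a) = (0.825 - 4)^2/(4*2)
= 10.0806/8 = 1.2601


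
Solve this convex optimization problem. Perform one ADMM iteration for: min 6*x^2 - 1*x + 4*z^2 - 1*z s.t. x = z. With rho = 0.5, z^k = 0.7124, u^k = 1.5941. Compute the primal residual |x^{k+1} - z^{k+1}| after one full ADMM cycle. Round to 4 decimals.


ADMM iteration with rho = 0.5, z^k = 0.7124, u^k = 1.5941
Step 1: x-update.
Minimize 6*x^2 - 1*x + (0.5/2)*(x - 0.7124 + 1.5941)^2
FOC: (2*6 + 0.5)*x = 1 + 0.5*(0.7124 - 1.5941)
x^{k+1} = 0.0447
Step 2: z-update.
Minimize 4*z^2 - 1*z + (0.5/2)*(0.0447 - z + 1.5941)^2
FOC: (2*4 + 0.5)*z = 1 + 0.5*(0.0447 + 1.5941)
z^{k+1} = 0.214
Step 3: u-update.
u^{k+1} = 1.5941 + 0.0447 - 0.214 = 1.4248
Step 4: Primal residual = |0.0447 - 0.214| = 0.1693


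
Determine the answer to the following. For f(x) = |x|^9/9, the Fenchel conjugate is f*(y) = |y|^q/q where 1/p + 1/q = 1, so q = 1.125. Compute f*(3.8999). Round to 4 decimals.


The conjugate exponent q satisfies 1/p + 1/q = 1.
p = 9, so q = 9/(9 - 1) = 1.125
|y|^q = 3.8999^1.125 = 4.6231
f*(3.8999) = 4.6231 / 1.125 = 4.1094


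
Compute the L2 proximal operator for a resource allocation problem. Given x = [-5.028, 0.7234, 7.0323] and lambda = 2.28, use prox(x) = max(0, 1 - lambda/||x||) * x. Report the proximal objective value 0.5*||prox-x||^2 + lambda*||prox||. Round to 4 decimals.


Step 1: Compute ||x||.
||x|| = 8.6751
Step 2: Compute scaling factor.
scale = max(0, 1 - 2.28/8.6751) = 0.7372
Step 3: prox(x) = [-3.7065, 0.5333, 5.1841]
||prox(x)|| = 6.3951
Step 4: Proximal objective.
0.5*||prox-x||^2 = 2.5992
lambda*||prox|| = 14.5808
Total = 17.18


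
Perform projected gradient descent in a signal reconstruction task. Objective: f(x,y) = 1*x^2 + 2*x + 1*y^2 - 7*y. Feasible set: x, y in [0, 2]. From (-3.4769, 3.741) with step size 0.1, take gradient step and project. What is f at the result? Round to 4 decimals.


Step 1: Compute gradient at (-3.4769, 3.741).
grad_x = 2*1*-3.4769 + 2 = -4.9538
grad_y = 2*1*3.741 - 7 = 0.482
Step 2: Gradient step.
x_raw = -3.4769 - 0.1*-4.9538 = -2.9815
y_raw = 3.741 - 0.1*0.482 = 3.6928
Step 3: Project onto [0, 2].
x_proj = clip(-2.9815) = 0.0
y_proj = clip(3.6928) = 2.0
Step 4: Evaluate f.
f(0.0, 2.0) = -10.0


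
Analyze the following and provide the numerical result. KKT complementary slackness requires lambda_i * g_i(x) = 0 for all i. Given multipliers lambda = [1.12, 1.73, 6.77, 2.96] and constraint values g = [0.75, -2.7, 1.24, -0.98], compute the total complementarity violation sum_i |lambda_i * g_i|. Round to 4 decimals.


KKT complementary slackness check:
lambda_1 * g_1 = 1.12 * 0.75 = 0.84
lambda_2 * g_2 = 1.73 * -2.7 = -4.671
lambda_3 * g_3 = 6.77 * 1.24 = 8.3948
lambda_4 * g_4 = 2.96 * -0.98 = -2.9008
Total violation = 0.84 + 4.671 + 8.3948 + 2.9008 = 16.8066


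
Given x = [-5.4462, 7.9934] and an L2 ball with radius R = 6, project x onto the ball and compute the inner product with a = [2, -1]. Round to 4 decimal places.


Step 1: Compute ||x|| (intermediates to 6 decimals).
||x|| = sqrt((-5.4462)^2 + 7.9934^2) = 9.672411
Step 2: Project.
Since ||x|| > R, scale = R/||x|| = 6/9.672411 = 0.620321, proj(x) = scale * x
proj(x) = [-3.378392, 4.958474]
Step 3: Dot product.
a^T * proj(x) = 2*(-3.378392) - 1*4.958474 = -11.7153


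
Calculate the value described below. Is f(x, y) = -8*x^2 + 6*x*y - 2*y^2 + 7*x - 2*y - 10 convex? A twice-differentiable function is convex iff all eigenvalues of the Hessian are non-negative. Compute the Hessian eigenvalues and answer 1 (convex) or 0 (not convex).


The Hessian of f(x,y) = -8*x^2 + 6*x*y - 2*y^2 + 7*x - 2*y - 10 is:
H = [[-16, 6], [6, -4]]
Trace = -16 - 4 = -20
Determinant = -16*-4 - (6)^2 = 28
Discriminant = (-20)^2 - 4*28 = 288.0
Eigenvalues: lambda_1 = -18.4853, lambda_2 = -1.5147
The function is not convex.

0


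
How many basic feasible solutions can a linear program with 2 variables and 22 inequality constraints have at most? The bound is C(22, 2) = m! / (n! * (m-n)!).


Each vertex corresponds to some choice of n active constraints out of m, so the number of vertices is at most C(m, n) = m! / (n!(m-n)!).
m = 22, n = 2
Numerator: 22 * 21
Denominator: 2! = 2
C(22, 2) = 231


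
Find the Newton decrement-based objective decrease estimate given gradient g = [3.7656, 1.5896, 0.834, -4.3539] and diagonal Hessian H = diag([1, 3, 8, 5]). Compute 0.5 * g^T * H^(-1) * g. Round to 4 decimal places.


Step 1: H is diagonal, so H^(-1) * g = [3.7656, 0.5299, 0.1043, -0.8708].
Step 2: g^T H^(-1) g = sum_i g_i^2 / H_ii
  = (3.7656)^2/1 + (1.5896)^2/3 + (0.834)^2/8 + (-4.3539)^2/5
  = 14.1797 + 0.8423 + 0.0869 + 3.7913 = 18.9003
Step 3: Objective decrease = 0.5 * g^T H^(-1) g = 9.4501


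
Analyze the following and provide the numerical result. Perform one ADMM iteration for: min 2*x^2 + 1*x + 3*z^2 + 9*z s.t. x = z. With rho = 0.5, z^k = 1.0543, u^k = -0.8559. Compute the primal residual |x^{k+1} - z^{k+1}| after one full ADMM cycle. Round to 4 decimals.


ADMM iteration with rho = 0.5, z^k = 1.0543, u^k = -0.8559
Step 1: x-update.
Minimize 2*x^2 + 1*x + (0.5/2)*(x - 1.0543 - 0.8559)^2
FOC: (2*2 + 0.5)*x = -1 + 0.5*(1.0543 + 0.8559)
x^{k+1} = -0.01
Step 2: z-update.
Minimize 3*z^2 + 9*z + (0.5/2)*(-0.01 - z - 0.8559)^2
FOC: (2*3 + 0.5)*z = -9 + 0.5*(-0.01 - 0.8559)
z^{k+1} = -1.4512
Step 3: u-update.
u^{k+1} = -0.8559 - 0.01 + 1.4512 = 0.5853
Step 4: Primal residual = |-0.01 + 1.4512| = 1.4412


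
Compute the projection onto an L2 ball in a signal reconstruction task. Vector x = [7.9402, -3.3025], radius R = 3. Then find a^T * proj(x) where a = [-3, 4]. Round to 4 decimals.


Step 1: Compute ||x|| (intermediates to 6 decimals).
||x|| = sqrt(7.9402^2 + (-3.3025)^2) = 8.599609
Step 2: Project.
Since ||x|| > R, scale = R/||x|| = 3/8.599609 = 0.348853, proj(x) = scale * x
proj(x) = [2.769963, -1.152087]
Step 3: Dot product.
a^T * proj(x) = -3*2.769963 + 4*(-1.152087) = -12.9182


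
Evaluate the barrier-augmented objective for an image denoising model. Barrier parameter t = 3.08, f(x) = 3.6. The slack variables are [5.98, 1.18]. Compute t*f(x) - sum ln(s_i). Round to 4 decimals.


Step 1: Compute log-barrier.
ln values: [1.7884, 0.1655]
phi = -(1.7884 + 0.1655) = -1.9539
Step 2: Compute augmented objective.
t*f(x) = 3.08*3.6 = 11.088
Total = 11.088 - 1.9539 = 9.1341


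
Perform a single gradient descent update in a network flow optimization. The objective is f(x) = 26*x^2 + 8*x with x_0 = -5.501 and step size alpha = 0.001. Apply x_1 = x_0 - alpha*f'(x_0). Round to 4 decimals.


We compute the gradient at x_0 and apply the update.
f'(x) = 52*x + 8
f'(-5.501) = 52*-5.501 + 8 = -278.052
x_1 = -5.501 - 0.001*-278.052 = -5.2229


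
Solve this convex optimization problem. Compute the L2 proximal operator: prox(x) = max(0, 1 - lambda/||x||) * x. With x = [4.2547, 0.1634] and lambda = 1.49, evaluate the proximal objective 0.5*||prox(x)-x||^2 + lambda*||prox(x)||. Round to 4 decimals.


Step 1: Compute ||x||.
||x|| = 4.2578
Step 2: Compute scaling factor.
scale = max(0, 1 - 1.49/4.2578) = 0.6501
Step 3: prox(x) = [2.7658, 0.1062]
||prox(x)|| = 2.7678
Step 4: Proximal objective.
0.5*||prox-x||^2 = 1.1101
lambda*||prox|| = 4.124
Total = 5.2341


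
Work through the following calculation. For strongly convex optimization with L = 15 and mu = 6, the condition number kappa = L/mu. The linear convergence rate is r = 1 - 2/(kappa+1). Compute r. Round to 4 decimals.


Step 1: Compute the condition number.
kappa = L/mu = 15/6 = 2.5
Step 2: Compute the convergence rate.
r = 1 - 2/(kappa + 1) = 1 - 2*mu/(L + mu) = (L - mu)/(L + mu) = 9/21 = 0.4286


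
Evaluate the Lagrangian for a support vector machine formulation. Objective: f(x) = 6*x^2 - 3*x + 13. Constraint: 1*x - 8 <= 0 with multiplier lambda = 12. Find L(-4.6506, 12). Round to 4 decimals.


Step 1: Evaluate f(x).
f(-4.6506) = 6*(-4.6506)^2 - 3*(-4.6506) + 13 = 156.7203
Step 2: Evaluate g(x).
g(-4.6506) = 1*-4.6506 - 8 = -12.6506
Step 3: Compute Lagrangian.
L = 156.7203 + 12*-12.6506 = 4.9131


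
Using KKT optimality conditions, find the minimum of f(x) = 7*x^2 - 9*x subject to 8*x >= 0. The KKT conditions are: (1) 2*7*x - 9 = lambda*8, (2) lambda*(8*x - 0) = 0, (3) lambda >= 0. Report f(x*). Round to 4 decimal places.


Step 1: Try lambda = 0 (constraint inactive).
Stationarity: 2*7*x - 9 = 0
x* = 9/(2*7) = 9/14 = 0.6429 (rounded; the exact value 9/14 is used below)
Check constraint: 8*0.6429 = 5.1432 >= 0 -- satisfied.
Step 2: Compute optimal value.
f(x*) = 7*(9/14)^2 - 9*(9/14) = -2.8929


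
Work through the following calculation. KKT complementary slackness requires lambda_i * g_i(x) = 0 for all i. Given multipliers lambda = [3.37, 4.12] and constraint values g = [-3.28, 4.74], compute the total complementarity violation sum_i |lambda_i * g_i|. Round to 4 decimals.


KKT complementary slackness check:
lambda_1 * g_1 = 3.37 * -3.28 = -11.0536
lambda_2 * g_2 = 4.12 * 4.74 = 19.5288
Total violation = 11.0536 + 19.5288 = 30.5824


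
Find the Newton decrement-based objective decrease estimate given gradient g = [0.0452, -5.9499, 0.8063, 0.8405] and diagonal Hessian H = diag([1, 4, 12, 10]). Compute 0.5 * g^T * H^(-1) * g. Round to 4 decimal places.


Step 1: H is diagonal, so H^(-1) * g = [0.0452, -1.4875, 0.0672, 0.0841].
Step 2: g^T H^(-1) g = sum_i g_i^2 / H_ii
  = (0.0452)^2/1 + (-5.9499)^2/4 + (0.8063)^2/12 + (0.8405)^2/10
  = 0.002 + 8.8503 + 0.0542 + 0.0706 = 8.9772
Step 3: Objective decrease = 0.5 * g^T H^(-1) g = 4.4886


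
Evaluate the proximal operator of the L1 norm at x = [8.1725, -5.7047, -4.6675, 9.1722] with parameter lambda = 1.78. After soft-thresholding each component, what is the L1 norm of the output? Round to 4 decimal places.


Soft-thresholding with lambda = 1.78:
prox(8.1725) = sign(8.1725)*max(|8.1725| - 1.78, 0) = 6.3925
prox(-5.7047) = sign(-5.7047)*max(|-5.7047| - 1.78, 0) = -3.9247
prox(-4.6675) = sign(-4.6675)*max(|-4.6675| - 1.78, 0) = -2.8875
prox(9.1722) = sign(9.1722)*max(|9.1722| - 1.78, 0) = 7.3922
prox(x) = [6.3925, -3.9247, -2.8875, 7.3922]
||prox(x)||_1 = 6.3925 + 3.9247 + 2.8875 + 7.3922 = 20.5969


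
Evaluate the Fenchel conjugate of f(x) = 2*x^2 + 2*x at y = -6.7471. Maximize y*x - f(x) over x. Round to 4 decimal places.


f*(y) = sup_x {y*x - a*x^2 - b*x} = sup_x {(y-b)*x - a*x^2}
FOC: (y - b) - 2a*x = 0 => x* = (y - b)/(2a)
x* = (-6.7471 - 2)/(2*2) = -2.1868
f*(-6.7471) = (y-b)^2/(4a) = (-6.7471 - 2)^2/(4*2)
= 76.5118/8 = 9.564


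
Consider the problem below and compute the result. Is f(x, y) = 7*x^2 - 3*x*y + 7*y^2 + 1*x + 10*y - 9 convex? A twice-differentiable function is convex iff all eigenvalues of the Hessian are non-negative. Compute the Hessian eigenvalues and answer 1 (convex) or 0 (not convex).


The Hessian of f(x,y) = 7*x^2 - 3*x*y + 7*y^2 + 1*x + 10*y - 9 is:
H = [[14, -3], [-3, 14]]
Trace = 14 + 14 = 28
Determinant = 14*14 - (-3)^2 = 187
Discriminant = (28)^2 - 4*187 = 36.0
Eigenvalues: lambda_1 = 11.0, lambda_2 = 17.0
The function is convex.

1


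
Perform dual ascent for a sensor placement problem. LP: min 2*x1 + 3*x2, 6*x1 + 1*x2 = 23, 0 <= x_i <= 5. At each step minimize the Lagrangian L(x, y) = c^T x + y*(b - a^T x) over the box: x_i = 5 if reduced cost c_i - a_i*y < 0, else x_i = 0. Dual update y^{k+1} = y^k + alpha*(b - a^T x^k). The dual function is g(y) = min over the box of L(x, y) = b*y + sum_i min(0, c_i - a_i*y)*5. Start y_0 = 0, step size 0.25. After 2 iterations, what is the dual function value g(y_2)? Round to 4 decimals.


Dual ascent for LP: min 2*x1 + 3*x2, 6*x1 + 1*x2 = 23, 0 <= x_i <= 5
Step 1: y^k = 0.0, reduced costs: (2.0, 3.0)
  x^k = (0.0, 0.0), subgradient = b - a^T x = 23.0
  y^{k+1} = 0.0 + 0.25*23.0 = 5.75
Step 2: y^k = 5.75, reduced costs: (-32.5, -2.75)
  x^k = (5.0, 5.0), subgradient = b - a^T x = -12.0
  y^{k+1} = 5.75 + 0.25*-12.0 = 2.75
Dual objective at y_2 = 2.75: reduced costs (-14.5, 0.25), box minimizer x = (5.0, 0.0)
g(y_2) = b*y + (c1 - a1*y)*x1 + (c2 - a2*y)*x2 = 23*2.75 + (-14.5)*5.0 + 0.25*0.0 = 63.25 - 72.5 + 0.0 = -9.25


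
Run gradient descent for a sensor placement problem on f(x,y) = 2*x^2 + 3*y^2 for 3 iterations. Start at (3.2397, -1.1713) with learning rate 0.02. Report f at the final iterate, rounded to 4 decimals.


Gradient descent on f(x,y) = 2*x^2 + 3*y^2.
Starting point: (3.2397, -1.1713), alpha = 0.02
Step 1: grad_x = 2*2*3.2397 = 12.9588, grad_y = 2*3*-1.1713 = -7.0278
  x_1 = 3.2397 - 0.02*12.9588 = 2.9805
  y_1 = -1.1713 - 0.02*-7.0278 = -1.0307
Step 2: grad_x = 2*2*2.9805 = 11.9221, grad_y = 2*3*-1.0307 = -6.1845
  x_2 = 2.9805 - 0.02*11.9221 = 2.7421
  y_2 = -1.0307 - 0.02*-6.1845 = -0.9071
Step 3: grad_x = 2*2*2.7421 = 10.9683, grad_y = 2*3*-0.9071 = -5.4423
  x_3 = 2.7421 - 0.02*10.9683 = 2.5227
  y_3 = -0.9071 - 0.02*-5.4423 = -0.7982
f(2.5227, -0.7982) = 2*2.5227^2 + 3*(-0.7982)^2 = 14.6396


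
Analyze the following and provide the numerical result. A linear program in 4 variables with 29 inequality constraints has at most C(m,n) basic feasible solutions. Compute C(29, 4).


Each vertex corresponds to some choice of n active constraints out of m, so the number of vertices is at most C(m, n) = m! / (n!(m-n)!).
m = 29, n = 4
Numerator: 29 * 28 * 27 * 26
Denominator: 4! = 24
C(29, 4) = 23751


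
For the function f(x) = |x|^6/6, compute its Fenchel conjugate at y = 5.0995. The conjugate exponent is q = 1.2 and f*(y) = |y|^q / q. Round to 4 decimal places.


The conjugate exponent q satisfies 1/p + 1/q = 1.
p = 6, so q = 6/(6 - 1) = 1.2
|y|^q = 5.0995^1.2 = 7.0637
f*(5.0995) = 7.0637 / 1.2 = 5.8864


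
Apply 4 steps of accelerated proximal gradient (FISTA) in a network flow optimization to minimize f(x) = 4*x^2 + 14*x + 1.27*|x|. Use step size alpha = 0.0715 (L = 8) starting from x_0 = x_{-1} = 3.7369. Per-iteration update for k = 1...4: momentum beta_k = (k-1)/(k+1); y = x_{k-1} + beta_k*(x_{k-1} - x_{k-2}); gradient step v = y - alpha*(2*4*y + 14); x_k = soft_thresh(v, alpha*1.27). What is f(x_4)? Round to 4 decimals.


FISTA on f(x) = 4*x^2 + 14*x + 1.27*|x|
L = 8, alpha = 0.0715
Iteration 1: beta = 0.0, y = 3.7369 + 0.0*(3.7369 - 3.7369) = 3.7369
  grad(y) = 43.8952, v = y - alpha*grad = 0.5984
  prox(v) = soft_thresh(0.5984, 0.0908) = 0.5076
Iteration 2: beta = 0.3333, y = 0.5076 + 0.3333*(0.5076 - 3.7369) = -0.5688
  grad(y) = 9.4492, v = y - alpha*grad = -1.2445
  prox(v) = soft_thresh(-1.2445, 0.0908) = -1.1537
Iteration 3: beta = 0.5, y = -1.1537 + 0.5*(-1.1537 - 0.5076) = -1.9843
  grad(y) = -1.8743, v = y - alpha*grad = -1.8503
  prox(v) = soft_thresh(-1.8503, 0.0908) = -1.7595
Iteration 4: beta = 0.6, y = -1.7595 + 0.6*(-1.7595 + 1.1537) = -2.123
  grad(y) = -2.9836, v = y - alpha*grad = -1.9096
  prox(v) = soft_thresh(-1.9096, 0.0908) = -1.8188
f(x_4) = 4*(-1.8188)^2 + 14*(-1.8188) + 1.27*|-1.8188| = -9.9212


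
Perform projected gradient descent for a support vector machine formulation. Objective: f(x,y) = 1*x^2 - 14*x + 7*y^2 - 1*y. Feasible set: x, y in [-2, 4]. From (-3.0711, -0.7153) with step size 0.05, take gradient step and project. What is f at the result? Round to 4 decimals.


Step 1: Compute gradient at (-3.0711, -0.7153).
grad_x = 2*1*-3.0711 - 14 = -20.1422
grad_y = 2*7*-0.7153 - 1 = -11.0142
Step 2: Gradient step.
x_raw = -3.0711 - 0.05*-20.1422 = -2.064
y_raw = -0.7153 - 0.05*-11.0142 = -0.1646
Step 3: Project onto [-2, 4].
x_proj = clip(-2.064) = -2.0
y_proj = clip(-0.1646) = -0.1646
Step 4: Evaluate f.
f(-2.0, -0.1646) = 32.3542


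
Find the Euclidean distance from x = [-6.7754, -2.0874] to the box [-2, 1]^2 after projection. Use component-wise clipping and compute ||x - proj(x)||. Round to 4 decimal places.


Project each component onto [-2, 1].
clip(-6.7754) = -2.0, clip(-2.0874) = -2.0
Projection = [-2.0, -2.0]
Squared diffs: [22.8044, 0.0076]
Distance = sqrt(22.812) = 4.7762


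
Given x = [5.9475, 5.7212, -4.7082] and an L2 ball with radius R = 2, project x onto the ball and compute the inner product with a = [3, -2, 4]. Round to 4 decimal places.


Step 1: Compute ||x|| (intermediates to 6 decimals).
||x|| = sqrt(5.9475^2 + 5.7212^2 + (-4.7082)^2) = 9.50116
Step 2: Project.
Since ||x|| > R, scale = R/||x|| = 2/9.50116 = 0.210501, proj(x) = scale * x
proj(x) = [1.251955, 1.204318, -0.991081]
Step 3: Dot product.
a^T * proj(x) = 3*1.251955 - 2*1.204318 + 4*(-0.991081) = -2.6171


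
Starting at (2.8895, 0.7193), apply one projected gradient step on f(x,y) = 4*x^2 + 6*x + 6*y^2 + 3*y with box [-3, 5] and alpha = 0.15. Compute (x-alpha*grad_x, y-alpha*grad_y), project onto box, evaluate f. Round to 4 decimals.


Step 1: Compute gradient at (2.8895, 0.7193).
grad_x = 2*4*2.8895 + 6 = 29.116
grad_y = 2*6*0.7193 + 3 = 11.6316
Step 2: Gradient step.
x_raw = 2.8895 - 0.15*29.116 = -1.4779
y_raw = 0.7193 - 0.15*11.6316 = -1.0254
Step 3: Project onto [-3, 5].
x_proj = clip(-1.4779) = -1.4779
y_proj = clip(-1.0254) = -1.0254
Step 4: Evaluate f.
f(-1.4779, -1.0254) = 3.1022


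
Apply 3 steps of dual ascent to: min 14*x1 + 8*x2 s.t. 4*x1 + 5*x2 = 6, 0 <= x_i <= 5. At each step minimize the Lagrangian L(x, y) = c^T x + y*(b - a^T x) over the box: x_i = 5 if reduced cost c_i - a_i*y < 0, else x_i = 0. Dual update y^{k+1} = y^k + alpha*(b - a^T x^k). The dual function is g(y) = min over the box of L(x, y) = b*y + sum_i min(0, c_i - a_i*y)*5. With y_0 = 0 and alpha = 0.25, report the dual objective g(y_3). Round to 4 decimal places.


Dual ascent for LP: min 14*x1 + 8*x2, 4*x1 + 5*x2 = 6, 0 <= x_i <= 5
Step 1: y^k = 0.0, reduced costs: (14.0, 8.0)
  x^k = (0.0, 0.0), subgradient = b - a^T x = 6.0
  y^{k+1} = 0.0 + 0.25*6.0 = 1.5
Step 2: y^k = 1.5, reduced costs: (8.0, 0.5)
  x^k = (0.0, 0.0), subgradient = b - a^T x = 6.0
  y^{k+1} = 1.5 + 0.25*6.0 = 3.0
Step 3: y^k = 3.0, reduced costs: (2.0, -7.0)
  x^k = (0.0, 5.0), subgradient = b - a^T x = -19.0
  y^{k+1} = 3.0 + 0.25*-19.0 = -1.75
Dual objective at y_3 = -1.75: reduced costs (21.0, 16.75), box minimizer x = (0.0, 0.0)
g(y_3) = b*y + (c1 - a1*y)*x1 + (c2 - a2*y)*x2 = 6*(-1.75) + 21.0*0.0 + 16.75*0.0 = -10.5 + 0.0 + 0.0 = -10.5


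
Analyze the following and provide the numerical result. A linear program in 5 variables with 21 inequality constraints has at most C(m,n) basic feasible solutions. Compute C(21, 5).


Each vertex corresponds to some choice of n active constraints out of m, so the number of vertices is at most C(m, n) = m! / (n!(m-n)!).
m = 21, n = 5
Numerator: 21 * 20 * 19 * 18 * 17
Denominator: 5! = 120
C(21, 5) = 20349


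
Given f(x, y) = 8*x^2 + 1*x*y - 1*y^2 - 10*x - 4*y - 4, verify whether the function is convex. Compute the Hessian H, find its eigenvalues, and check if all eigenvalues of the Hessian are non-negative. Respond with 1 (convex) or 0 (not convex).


The Hessian of f(x,y) = 8*x^2 + 1*x*y - 1*y^2 - 10*x - 4*y - 4 is:
H = [[16, 1], [1, -2]]
Trace = 16 - 2 = 14
Determinant = 16*-2 - (1)^2 = -33
Discriminant = (14)^2 - 4*-33 = 328.0
Eigenvalues: lambda_1 = -2.0554, lambda_2 = 16.0554
The function is not convex.

0


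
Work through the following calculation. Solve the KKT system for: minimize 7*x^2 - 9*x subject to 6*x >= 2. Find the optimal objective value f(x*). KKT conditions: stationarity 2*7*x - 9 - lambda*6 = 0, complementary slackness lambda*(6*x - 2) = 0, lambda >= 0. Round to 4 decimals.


Step 1: Try lambda = 0 (constraint inactive).
Stationarity: 2*7*x - 9 = 0
x* = 9/(2*7) = 9/14 = 0.6429 (rounded; the exact value 9/14 is used below)
Check constraint: 6*0.6429 = 3.8574 >= 2 -- satisfied.
Step 2: Compute optimal value.
f(x*) = 7*(9/14)^2 - 9*(9/14) = -2.8929


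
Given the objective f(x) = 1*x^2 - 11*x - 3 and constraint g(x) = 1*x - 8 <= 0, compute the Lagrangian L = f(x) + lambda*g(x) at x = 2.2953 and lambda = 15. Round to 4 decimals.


Step 1: Evaluate f(x).
f(2.2953) = 1*2.2953^2 - 11*2.2953 - 3 = -22.9799
Step 2: Evaluate g(x).
g(2.2953) = 1*2.2953 - 8 = -5.7047
Step 3: Compute Lagrangian.
L = -22.9799 + 15*-5.7047 = -108.5504


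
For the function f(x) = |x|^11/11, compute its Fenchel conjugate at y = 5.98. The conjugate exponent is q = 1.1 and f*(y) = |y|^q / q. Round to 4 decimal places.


The conjugate exponent q satisfies 1/p + 1/q = 1.
p = 11, so q = 11/(11 - 1) = 1.1
|y|^q = 5.98^1.1 = 7.1511
f*(5.98) = 7.1511 / 1.1 = 6.501


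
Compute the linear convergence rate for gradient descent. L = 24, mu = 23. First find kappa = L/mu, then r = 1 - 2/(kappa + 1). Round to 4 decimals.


Step 1: Compute the condition number.
kappa = L/mu = 24/23 = 1.0435
Step 2: Compute the convergence rate.
r = 1 - 2/(kappa + 1) = 1 - 2*mu/(L + mu) = (L - mu)/(L + mu) = 1/47 = 0.0213


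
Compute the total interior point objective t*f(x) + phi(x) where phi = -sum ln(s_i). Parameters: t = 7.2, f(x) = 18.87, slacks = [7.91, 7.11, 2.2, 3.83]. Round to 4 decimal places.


Step 1: Compute log-barrier.
ln values: [2.0681, 1.9615, 0.7885, 1.3429]
phi = -(2.0681 + 1.9615 + 0.7885 + 1.3429) = -6.161
Step 2: Compute augmented objective.
t*f(x) = 7.2*18.87 = 135.864
Total = 135.864 - 6.161 = 129.703


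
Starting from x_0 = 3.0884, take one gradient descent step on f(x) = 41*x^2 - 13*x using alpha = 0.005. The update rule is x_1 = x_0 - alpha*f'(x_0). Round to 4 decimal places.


We compute the gradient at x_0 and apply the update.
f'(x) = 82*x - 13
f'(3.0884) = 82*3.0884 - 13 = 240.2488
x_1 = 3.0884 - 0.005*240.2488 = 1.8872


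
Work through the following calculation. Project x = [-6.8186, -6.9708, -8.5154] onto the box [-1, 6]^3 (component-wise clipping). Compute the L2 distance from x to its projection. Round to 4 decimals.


Project each component onto [-1, 6].
clip(-6.8186) = -1.0, clip(-6.9708) = -1.0, clip(-8.5154) = -1.0
Projection = [-1.0, -1.0, -1.0]
Squared diffs: [33.8561, 35.6505, 56.4812]
Distance = sqrt(125.9878) = 11.2244


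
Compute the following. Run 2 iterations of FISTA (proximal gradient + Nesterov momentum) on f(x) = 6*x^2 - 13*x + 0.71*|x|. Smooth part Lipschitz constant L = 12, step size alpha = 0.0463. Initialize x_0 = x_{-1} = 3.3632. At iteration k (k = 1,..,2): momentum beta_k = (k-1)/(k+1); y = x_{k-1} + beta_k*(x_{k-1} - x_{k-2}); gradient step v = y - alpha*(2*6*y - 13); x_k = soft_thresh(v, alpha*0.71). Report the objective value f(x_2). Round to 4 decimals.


FISTA on f(x) = 6*x^2 - 13*x + 0.71*|x|
L = 12, alpha = 0.0463
Iteration 1: beta = 0.0, y = 3.3632 + 0.0*(3.3632 - 3.3632) = 3.3632
  grad(y) = 27.3584, v = y - alpha*grad = 2.0965
  prox(v) = soft_thresh(2.0965, 0.0329) = 2.0636
Iteration 2: beta = 0.3333, y = 2.0636 + 0.3333*(2.0636 - 3.3632) = 1.6304
  grad(y) = 6.5653, v = y - alpha*grad = 1.3265
  prox(v) = soft_thresh(1.3265, 0.0329) = 1.2936
f(x_2) = 6*1.2936^2 - 13*1.2936 + 0.71*|1.2936| = -5.858


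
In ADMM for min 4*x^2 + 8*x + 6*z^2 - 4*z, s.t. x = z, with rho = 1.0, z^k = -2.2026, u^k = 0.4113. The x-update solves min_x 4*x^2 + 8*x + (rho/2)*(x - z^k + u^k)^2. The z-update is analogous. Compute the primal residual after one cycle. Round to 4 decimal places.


ADMM iteration with rho = 1.0, z^k = -2.2026, u^k = 0.4113
Step 1: x-update.
Minimize 4*x^2 + 8*x + (1.0/2)*(x + 2.2026 + 0.4113)^2
FOC: (2*4 + 1.0)*x = -8 + 1.0*(-2.2026 - 0.4113)
x^{k+1} = -1.1793
Step 2: z-update.
Minimize 6*z^2 - 4*z + (1.0/2)*(-1.1793 - z + 0.4113)^2
FOC: (2*6 + 1.0)*z = 4 + 1.0*(-1.1793 + 0.4113)
z^{k+1} = 0.2486
Step 3: u-update.
u^{k+1} = 0.4113 - 1.1793 - 0.2486 = -1.0166
Step 4: Primal residual = |-1.1793 - 0.2486| = 1.4279


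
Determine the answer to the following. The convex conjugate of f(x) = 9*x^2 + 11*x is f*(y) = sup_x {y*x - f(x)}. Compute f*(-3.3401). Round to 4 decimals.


f*(y) = sup_x {y*x - a*x^2 - b*x} = sup_x {(y-b)*x - a*x^2}
FOC: (y - b) - 2a*x = 0 => x* = (y - b)/(2a)
x* = (-3.3401 - 11)/(2*9) = -0.7967
f*(-3.3401) = (y-b)^2/(4a) = (-3.3401 - 11)^2/(4*9)
= 205.6385/36 = 5.7122


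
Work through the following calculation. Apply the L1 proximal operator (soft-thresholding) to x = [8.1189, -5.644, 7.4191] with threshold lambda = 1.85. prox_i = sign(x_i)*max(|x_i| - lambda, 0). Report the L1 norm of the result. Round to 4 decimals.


Soft-thresholding with lambda = 1.85:
prox(8.1189) = sign(8.1189)*max(|8.1189| - 1.85, 0) = 6.2689
prox(-5.644) = sign(-5.644)*max(|-5.644| - 1.85, 0) = -3.794
prox(7.4191) = sign(7.4191)*max(|7.4191| - 1.85, 0) = 5.5691
prox(x) = [6.2689, -3.794, 5.5691]
||prox(x)||_1 = 6.2689 + 3.794 + 5.5691 = 15.632


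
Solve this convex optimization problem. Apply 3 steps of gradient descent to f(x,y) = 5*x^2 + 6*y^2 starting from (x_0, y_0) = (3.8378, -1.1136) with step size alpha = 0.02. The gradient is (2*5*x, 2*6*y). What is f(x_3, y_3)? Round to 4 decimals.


Gradient descent on f(x,y) = 5*x^2 + 6*y^2.
Starting point: (3.8378, -1.1136), alpha = 0.02
Step 1: grad_x = 2*5*3.8378 = 38.378, grad_y = 2*6*-1.1136 = -13.3632
  x_1 = 3.8378 - 0.02*38.378 = 3.0702
  y_1 = -1.1136 - 0.02*-13.3632 = -0.8463
Step 2: grad_x = 2*5*3.0702 = 30.7024, grad_y = 2*6*-0.8463 = -10.156
  x_2 = 3.0702 - 0.02*30.7024 = 2.4562
  y_2 = -0.8463 - 0.02*-10.156 = -0.6432
Step 3: grad_x = 2*5*2.4562 = 24.5619, grad_y = 2*6*-0.6432 = -7.7186
  x_3 = 2.4562 - 0.02*24.5619 = 1.965
  y_3 = -0.6432 - 0.02*-7.7186 = -0.4888
f(1.965, -0.4888) = 5*1.965^2 + 6*(-0.4888)^2 = 20.739


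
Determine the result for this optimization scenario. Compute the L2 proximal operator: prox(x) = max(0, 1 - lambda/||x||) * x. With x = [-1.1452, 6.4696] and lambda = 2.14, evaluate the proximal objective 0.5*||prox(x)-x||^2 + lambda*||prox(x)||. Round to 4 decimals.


Step 1: Compute ||x||.
||x|| = 6.5702
Step 2: Compute scaling factor.
scale = max(0, 1 - 2.14/6.5702) = 0.6743
Step 3: prox(x) = [-0.7722, 4.3624]
||prox(x)|| = 4.4302
Step 4: Proximal objective.
0.5*||prox-x||^2 = 2.2898
lambda*||prox|| = 9.4806
Total = 11.7704


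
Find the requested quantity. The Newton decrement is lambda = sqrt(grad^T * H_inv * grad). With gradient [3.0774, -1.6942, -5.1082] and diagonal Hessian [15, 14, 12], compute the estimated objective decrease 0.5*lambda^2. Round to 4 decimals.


Step 1: H is diagonal, so H^(-1) * g = [0.2052, -0.121, -0.4257].
Step 2: g^T H^(-1) g = sum_i g_i^2 / H_ii
  = (3.0774)^2/15 + (-1.6942)^2/14 + (-5.1082)^2/12
  = 0.6314 + 0.205 + 2.1745 = 3.0109
Step 3: Objective decrease = 0.5 * g^T H^(-1) g = 1.5054


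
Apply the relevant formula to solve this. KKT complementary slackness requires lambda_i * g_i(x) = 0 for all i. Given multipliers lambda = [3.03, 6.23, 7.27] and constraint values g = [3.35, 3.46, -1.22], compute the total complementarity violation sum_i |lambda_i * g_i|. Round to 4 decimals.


KKT complementary slackness check:
lambda_1 * g_1 = 3.03 * 3.35 = 10.1505
lambda_2 * g_2 = 6.23 * 3.46 = 21.5558
lambda_3 * g_3 = 7.27 * -1.22 = -8.8694
Total violation = 10.1505 + 21.5558 + 8.8694 = 40.5757
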